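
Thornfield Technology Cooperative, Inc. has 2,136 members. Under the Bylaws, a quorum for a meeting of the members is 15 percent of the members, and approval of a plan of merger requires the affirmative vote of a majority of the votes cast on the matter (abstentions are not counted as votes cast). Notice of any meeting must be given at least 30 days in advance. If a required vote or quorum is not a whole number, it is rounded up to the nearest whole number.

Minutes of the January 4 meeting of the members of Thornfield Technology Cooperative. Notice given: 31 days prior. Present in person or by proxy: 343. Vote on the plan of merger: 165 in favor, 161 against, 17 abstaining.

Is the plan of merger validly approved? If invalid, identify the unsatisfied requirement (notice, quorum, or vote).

Valid — all requirements satisfied.

Notice: 31 days given; 30 required. Satisfied.
Quorum: 15% of 2,136 = 320.40, rounded up to 321; 343 present. Satisfied.
Vote: requires a majority of the votes cast (343 − 17 abstaining = 326); a majority of 326 is 164, so 164 needed; 165 in favor. Satisfied.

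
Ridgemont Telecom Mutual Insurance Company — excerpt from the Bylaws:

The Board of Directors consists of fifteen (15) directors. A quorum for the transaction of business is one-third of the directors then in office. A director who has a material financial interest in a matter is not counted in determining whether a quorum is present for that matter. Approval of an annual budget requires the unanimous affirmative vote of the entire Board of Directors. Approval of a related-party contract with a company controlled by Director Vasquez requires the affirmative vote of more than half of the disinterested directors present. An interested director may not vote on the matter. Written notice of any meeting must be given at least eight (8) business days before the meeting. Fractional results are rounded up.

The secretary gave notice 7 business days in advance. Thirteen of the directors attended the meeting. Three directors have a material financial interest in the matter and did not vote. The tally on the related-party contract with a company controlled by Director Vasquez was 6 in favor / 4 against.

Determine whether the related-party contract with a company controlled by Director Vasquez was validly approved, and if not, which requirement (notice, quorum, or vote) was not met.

Invalid — notice requirement not satisfied.

Notice: 7 business days given; 8 required (7 < 8). Not satisfied.
Quorum: 13 present, but the 3 interested directors do not count, leaving 10. Quorum is 5. Satisfied.
Vote: the related-party contract with a company controlled by Director Vasquez requires a majority of the disinterested directors present (13 − 3 = 10). A majority of 10 is 6, so 6 affirmative votes are needed; 6 voted in favor. Satisfied.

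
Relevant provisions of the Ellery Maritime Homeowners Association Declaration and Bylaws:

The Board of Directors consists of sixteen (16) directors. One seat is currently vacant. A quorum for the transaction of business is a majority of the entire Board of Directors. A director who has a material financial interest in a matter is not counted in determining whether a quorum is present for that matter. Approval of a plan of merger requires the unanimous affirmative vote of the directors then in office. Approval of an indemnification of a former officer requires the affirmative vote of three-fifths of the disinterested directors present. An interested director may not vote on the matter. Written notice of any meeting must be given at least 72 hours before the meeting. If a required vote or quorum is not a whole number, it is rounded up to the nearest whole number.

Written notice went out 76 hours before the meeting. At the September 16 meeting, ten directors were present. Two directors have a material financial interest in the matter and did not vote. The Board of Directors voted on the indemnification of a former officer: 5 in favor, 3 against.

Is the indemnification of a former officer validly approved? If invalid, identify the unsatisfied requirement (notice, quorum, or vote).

Invalid — quorum requirement not satisfied.

Notice: 76 hours given; 72 required (76 ≥ 72). Satisfied.
Quorum: 10 present, but the 2 interested directors do not count, leaving 8. Quorum is 9. Not satisfied.
Vote: the indemnification of a former officer requires three-fifths of the disinterested directors present (10 − 2 = 8). 3/5 of 8 = 4.80, rounded up to 5, so 5 affirmative votes are needed; 5 voted in favor. Satisfied. (Moot — without a quorum no business can be validly transacted.)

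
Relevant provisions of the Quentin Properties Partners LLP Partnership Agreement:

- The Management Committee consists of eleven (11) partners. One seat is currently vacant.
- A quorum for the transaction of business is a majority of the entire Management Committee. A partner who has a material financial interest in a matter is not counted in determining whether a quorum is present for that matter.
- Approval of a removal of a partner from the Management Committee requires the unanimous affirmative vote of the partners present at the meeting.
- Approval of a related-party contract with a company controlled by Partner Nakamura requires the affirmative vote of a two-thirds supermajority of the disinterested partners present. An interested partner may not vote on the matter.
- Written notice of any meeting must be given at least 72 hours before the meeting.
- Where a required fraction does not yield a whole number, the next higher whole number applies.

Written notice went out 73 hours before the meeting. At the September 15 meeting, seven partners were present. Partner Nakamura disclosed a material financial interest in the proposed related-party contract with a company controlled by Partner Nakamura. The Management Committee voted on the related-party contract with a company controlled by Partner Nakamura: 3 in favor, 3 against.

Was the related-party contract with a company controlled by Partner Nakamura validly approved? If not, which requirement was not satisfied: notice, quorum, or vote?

Invalid — vote requirement not satisfied.

Notice: 73 hours given; 72 required (73 ≥ 72). Satisfied.
Quorum: 7 present, but the 1 interested partner does not count, leaving 6. Quorum is 6. Satisfied.
Vote: the related-party contract with a company controlled by Partner Nakamura requires two-thirds of the disinterested partners present (7 − 1 = 6). 2/3 of 6 = 4, so 4 affirmative votes are needed; 3 voted in favor. Not satisfied.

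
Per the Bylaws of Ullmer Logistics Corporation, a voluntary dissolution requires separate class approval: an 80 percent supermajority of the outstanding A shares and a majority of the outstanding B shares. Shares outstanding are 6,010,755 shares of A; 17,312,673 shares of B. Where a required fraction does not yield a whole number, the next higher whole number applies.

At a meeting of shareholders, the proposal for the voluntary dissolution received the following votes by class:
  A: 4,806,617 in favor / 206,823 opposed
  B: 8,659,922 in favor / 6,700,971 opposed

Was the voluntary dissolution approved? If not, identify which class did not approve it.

A: 4/5 of 6010755 = 4808604; 4,808,604 required, 4,806,617 in favor — not approved.
B: a majority of 17312673 is 8656337; 8,656,337 required, 8,659,922 in favor — approved.

Not approved — the A shares did not give the required vote.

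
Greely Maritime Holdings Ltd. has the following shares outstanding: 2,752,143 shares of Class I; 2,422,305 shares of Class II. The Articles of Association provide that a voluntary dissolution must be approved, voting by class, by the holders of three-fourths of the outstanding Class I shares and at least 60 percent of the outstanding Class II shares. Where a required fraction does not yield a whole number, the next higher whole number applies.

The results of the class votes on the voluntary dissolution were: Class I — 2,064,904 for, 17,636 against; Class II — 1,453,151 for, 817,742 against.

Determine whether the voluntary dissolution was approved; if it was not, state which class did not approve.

Not approved — the Class II shares did not give the required vote.

Class I: 3/4 of 2752143 = 2064107.25, rounded up to 2064108; 2,064,108 required, 2,064,904 in favor — approved.
Class II: 3/5 of 2422305 = 1453383; 1,453,383 required, 1,453,151 in favor — not approved.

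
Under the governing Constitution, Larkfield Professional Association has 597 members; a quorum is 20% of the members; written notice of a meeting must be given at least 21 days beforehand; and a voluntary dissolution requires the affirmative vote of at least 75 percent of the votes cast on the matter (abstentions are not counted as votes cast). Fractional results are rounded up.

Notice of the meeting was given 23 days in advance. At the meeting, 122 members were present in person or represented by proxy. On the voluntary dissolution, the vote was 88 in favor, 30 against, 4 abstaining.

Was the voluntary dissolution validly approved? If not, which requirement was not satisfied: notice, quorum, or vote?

Notice: 23 days given; 21 required. Satisfied.
Quorum: 20% of 597 = 119.40, rounded up to 120; 122 present. Satisfied.
Vote: requires three-fourths of the votes cast (122 − 4 abstaining = 118); 3/4 of 118 = 88.50, rounded up to 89, so 89 needed; 88 in favor. Not satisfied.

Invalid — vote requirement not satisfied.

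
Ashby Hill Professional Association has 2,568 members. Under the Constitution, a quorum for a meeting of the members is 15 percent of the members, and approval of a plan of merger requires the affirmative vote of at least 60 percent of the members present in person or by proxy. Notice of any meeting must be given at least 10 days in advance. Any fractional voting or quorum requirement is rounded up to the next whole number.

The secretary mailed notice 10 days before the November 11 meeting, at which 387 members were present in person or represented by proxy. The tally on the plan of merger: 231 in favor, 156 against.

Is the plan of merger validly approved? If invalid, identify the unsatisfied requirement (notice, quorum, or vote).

Notice: 10 days given; 10 required. Satisfied.
Quorum: 15% of 2,568 = 385.20, rounded up to 386; 387 present. Satisfied.
Vote: requires three-fifths of those present (387); 3/5 of 387 = 232.20, rounded up to 233, so 233 needed; 231 in favor. Not satisfied.

Invalid — vote requirement not satisfied.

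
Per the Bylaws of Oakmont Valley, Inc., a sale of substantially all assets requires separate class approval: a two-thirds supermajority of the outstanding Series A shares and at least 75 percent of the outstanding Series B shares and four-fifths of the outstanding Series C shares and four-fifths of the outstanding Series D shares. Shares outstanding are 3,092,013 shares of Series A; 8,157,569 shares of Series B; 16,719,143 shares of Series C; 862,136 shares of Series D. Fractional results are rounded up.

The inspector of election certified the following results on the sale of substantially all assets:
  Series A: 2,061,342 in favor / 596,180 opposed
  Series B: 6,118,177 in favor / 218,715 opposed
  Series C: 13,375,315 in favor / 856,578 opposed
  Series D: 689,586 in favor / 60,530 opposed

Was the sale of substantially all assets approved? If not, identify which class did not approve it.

Series A: 2/3 of 3092013 = 2061342; 2,061,342 required, 2,061,342 in favor — approved.
Series B: 3/4 of 8157569 = 6118176.75, rounded up to 6118177; 6,118,177 required, 6,118,177 in favor — approved.
Series C: 4/5 of 16719143 = 13375314.40, rounded up to 13375315; 13,375,315 required, 13,375,315 in favor — approved.
Series D: 4/5 of 862136 = 689708.80, rounded up to 689709; 689,709 required, 689,586 in favor — not approved.

Not approved — the Series D shares did not give the required vote.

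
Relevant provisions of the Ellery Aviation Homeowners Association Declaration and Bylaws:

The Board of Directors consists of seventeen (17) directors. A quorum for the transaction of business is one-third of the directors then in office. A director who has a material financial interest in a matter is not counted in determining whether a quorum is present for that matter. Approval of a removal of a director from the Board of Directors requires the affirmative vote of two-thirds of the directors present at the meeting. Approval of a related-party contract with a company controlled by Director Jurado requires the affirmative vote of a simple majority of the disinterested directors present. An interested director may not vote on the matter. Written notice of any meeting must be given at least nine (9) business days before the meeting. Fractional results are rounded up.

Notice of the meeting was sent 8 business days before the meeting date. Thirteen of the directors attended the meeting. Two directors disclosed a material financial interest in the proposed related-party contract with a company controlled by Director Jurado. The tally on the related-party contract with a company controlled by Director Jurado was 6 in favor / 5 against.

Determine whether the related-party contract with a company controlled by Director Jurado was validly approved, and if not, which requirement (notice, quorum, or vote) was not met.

Notice: 8 business days given; 9 required (8 < 9). Not satisfied.
Quorum: 13 present, but the 2 interested directors do not count, leaving 11. Quorum is 6. Satisfied.
Vote: the related-party contract with a company controlled by Director Jurado requires a majority of the disinterested directors present (13 − 2 = 11). A majority of 11 is 6, so 6 affirmative votes are needed; 6 voted in favor. Satisfied.

Invalid — notice requirement not satisfied.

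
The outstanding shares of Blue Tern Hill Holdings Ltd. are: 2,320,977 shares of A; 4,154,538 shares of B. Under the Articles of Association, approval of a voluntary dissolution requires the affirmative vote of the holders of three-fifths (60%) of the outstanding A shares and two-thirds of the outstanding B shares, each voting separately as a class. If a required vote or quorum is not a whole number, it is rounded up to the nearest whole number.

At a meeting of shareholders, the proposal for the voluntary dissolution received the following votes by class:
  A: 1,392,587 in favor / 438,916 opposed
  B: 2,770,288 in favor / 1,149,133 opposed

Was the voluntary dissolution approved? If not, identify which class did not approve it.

Approved — every class gave the required vote.

A: 3/5 of 2320977 = 1392586.20, rounded up to 1392587; 1,392,587 required, 1,392,587 in favor — approved.
B: 2/3 of 4154538 = 2769692; 2,769,692 required, 2,770,288 in favor — approved.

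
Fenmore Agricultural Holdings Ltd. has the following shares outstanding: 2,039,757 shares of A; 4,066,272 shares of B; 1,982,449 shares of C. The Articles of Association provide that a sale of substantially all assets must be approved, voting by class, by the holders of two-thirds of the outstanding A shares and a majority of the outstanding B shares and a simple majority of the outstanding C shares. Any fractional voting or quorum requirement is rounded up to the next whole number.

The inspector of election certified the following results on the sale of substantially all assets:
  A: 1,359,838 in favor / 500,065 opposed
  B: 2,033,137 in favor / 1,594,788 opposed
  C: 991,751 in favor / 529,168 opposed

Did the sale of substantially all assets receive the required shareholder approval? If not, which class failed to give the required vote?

A: 2/3 of 2039757 = 1359838; 1,359,838 required, 1,359,838 in favor — approved.
B: a majority of 4066272 is 2033137; 2,033,137 required, 2,033,137 in favor — approved.
C: a majority of 1982449 is 991225; 991,225 required, 991,751 in favor — approved.

Approved — every class gave the required vote.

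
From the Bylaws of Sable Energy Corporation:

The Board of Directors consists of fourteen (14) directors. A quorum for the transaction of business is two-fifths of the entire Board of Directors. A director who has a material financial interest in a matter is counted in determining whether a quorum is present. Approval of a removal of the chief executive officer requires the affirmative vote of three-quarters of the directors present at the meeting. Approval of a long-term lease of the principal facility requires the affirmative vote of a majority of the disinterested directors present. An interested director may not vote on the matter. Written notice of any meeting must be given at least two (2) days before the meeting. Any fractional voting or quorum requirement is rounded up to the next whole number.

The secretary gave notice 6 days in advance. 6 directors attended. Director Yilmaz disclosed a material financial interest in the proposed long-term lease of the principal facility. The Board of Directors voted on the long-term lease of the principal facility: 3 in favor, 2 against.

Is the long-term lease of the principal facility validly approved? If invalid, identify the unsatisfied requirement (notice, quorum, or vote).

Valid — all requirements satisfied.

Notice: 6 days given; 2 required (6 ≥ 2). Satisfied.
Quorum: 6 present (interested directors count toward quorum); quorum is 6. Satisfied.
Vote: the long-term lease of the principal facility requires a majority of the disinterested directors present (6 − 1 = 5). A majority of 5 is 3, so 3 affirmative votes are needed; 3 voted in favor. Satisfied.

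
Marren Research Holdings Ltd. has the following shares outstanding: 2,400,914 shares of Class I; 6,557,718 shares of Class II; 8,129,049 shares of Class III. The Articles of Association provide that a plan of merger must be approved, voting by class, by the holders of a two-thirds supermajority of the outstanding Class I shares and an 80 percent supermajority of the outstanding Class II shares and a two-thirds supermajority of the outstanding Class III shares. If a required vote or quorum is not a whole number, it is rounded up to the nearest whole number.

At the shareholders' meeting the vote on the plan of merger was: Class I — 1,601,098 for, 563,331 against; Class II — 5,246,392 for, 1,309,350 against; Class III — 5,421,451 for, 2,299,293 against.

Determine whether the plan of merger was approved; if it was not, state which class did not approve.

Approved — every class gave the required vote.

Class I: 2/3 of 2400914 = 1600609.33, rounded up to 1600610; 1,600,610 required, 1,601,098 in favor — approved.
Class II: 4/5 of 6557718 = 5246174.40, rounded up to 5246175; 5,246,175 required, 5,246,392 in favor — approved.
Class III: 2/3 of 8129049 = 5419366; 5,419,366 required, 5,421,451 in favor — approved.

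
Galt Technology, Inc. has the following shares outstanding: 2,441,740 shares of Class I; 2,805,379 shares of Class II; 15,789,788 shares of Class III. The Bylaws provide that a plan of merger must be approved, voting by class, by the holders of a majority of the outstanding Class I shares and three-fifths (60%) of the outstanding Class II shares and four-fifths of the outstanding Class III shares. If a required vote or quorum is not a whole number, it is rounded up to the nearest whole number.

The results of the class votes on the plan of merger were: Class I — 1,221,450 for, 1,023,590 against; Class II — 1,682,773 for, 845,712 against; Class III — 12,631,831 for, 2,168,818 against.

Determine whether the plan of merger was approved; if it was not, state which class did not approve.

Not approved — the Class II shares did not give the required vote.

Class I: a majority of 2441740 is 1220871; 1,220,871 required, 1,221,450 in favor — approved.
Class II: 3/5 of 2805379 = 1683227.40, rounded up to 1683228; 1,683,228 required, 1,682,773 in favor — not approved.
Class III: 4/5 of 15789788 = 12631830.40, rounded up to 12631831; 12,631,831 required, 12,631,831 in favor — approved.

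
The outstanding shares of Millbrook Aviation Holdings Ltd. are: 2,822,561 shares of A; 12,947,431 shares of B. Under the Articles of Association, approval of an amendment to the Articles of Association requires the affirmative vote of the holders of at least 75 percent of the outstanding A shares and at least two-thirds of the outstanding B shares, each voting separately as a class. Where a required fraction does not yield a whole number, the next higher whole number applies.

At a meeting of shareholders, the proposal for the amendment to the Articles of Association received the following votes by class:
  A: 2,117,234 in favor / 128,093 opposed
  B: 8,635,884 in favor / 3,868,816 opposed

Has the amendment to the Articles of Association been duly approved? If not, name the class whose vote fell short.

Approved — every class gave the required vote.

A: 3/4 of 2822561 = 2116920.75, rounded up to 2116921; 2,116,921 required, 2,117,234 in favor — approved.
B: 2/3 of 12947431 = 8631620.67, rounded up to 8631621; 8,631,621 required, 8,635,884 in favor — approved.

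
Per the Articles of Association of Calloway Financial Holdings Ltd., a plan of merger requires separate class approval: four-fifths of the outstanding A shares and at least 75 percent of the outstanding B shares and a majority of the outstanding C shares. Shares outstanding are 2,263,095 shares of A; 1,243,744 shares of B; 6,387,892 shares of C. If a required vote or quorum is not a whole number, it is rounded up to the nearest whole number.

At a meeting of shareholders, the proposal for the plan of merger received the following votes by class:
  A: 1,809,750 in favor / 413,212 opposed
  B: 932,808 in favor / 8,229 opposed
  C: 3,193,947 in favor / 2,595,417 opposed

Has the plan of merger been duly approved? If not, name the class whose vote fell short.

Not approved — the A shares did not give the required vote.

A: 4/5 of 2263095 = 1810476; 1,810,476 required, 1,809,750 in favor — not approved.
B: 3/4 of 1243744 = 932808; 932,808 required, 932,808 in favor — approved.
C: a majority of 6387892 is 3193947; 3,193,947 required, 3,193,947 in favor — approved.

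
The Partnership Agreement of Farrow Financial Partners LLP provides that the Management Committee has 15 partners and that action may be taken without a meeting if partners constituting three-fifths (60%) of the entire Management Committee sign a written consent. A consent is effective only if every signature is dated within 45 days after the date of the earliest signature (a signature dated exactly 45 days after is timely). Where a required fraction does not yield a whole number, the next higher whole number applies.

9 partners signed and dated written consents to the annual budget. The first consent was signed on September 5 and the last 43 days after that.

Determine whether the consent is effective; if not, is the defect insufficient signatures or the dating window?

Effective — both the signature and dating-window requirements are satisfied.

Signatures required: three-fifths (60%) of 15 — 3/5 of 15 = 9, so 9 needed; 9 signed. Sufficient.
Dating window: the latest signature is 43 days after the earliest; the limit is 45 days. Within the window.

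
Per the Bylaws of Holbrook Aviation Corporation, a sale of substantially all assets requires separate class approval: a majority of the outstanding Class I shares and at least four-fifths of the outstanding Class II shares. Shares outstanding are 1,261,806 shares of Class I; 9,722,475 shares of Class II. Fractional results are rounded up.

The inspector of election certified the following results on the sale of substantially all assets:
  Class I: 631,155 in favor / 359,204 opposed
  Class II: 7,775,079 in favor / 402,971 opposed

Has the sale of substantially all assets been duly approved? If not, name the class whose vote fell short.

Class I: a majority of 1261806 is 630904; 630,904 required, 631,155 in favor — approved.
Class II: 4/5 of 9722475 = 7777980; 7,777,980 required, 7,775,079 in favor — not approved.

Not approved — the Class II shares did not give the required vote.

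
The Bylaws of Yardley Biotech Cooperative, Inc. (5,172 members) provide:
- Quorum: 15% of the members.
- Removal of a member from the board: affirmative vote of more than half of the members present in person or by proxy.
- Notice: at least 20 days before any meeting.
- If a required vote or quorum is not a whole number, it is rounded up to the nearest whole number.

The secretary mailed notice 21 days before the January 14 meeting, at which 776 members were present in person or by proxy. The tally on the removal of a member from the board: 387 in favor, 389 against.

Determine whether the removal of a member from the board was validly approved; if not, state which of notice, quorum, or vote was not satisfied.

Invalid — vote requirement not satisfied.

Notice: 21 days given; 20 required. Satisfied.
Quorum: 15% of 5,172 = 775.80, rounded up to 776; 776 present. Satisfied.
Vote: requires a majority of those present (776); a majority of 776 is 389, so 389 needed; 387 in favor. Not satisfied.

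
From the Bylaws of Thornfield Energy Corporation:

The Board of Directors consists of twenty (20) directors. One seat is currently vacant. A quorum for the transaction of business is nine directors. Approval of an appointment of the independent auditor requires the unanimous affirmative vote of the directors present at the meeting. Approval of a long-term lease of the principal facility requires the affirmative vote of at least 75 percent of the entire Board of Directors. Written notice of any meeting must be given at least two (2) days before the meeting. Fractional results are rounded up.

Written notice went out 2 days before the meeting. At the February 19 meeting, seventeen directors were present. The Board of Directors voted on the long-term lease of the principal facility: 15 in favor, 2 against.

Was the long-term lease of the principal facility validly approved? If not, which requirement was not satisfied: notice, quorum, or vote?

Notice: 2 days given; 2 required (2 ≥ 2). Satisfied.
Quorum: 17 present; quorum is 9. Satisfied.
Vote: the long-term lease of the principal facility requires three-fourths of the entire Board of Directors (20). 3/4 of 20 = 15, so 15 affirmative votes are needed; 15 voted in favor. Satisfied.

Valid — all requirements satisfied.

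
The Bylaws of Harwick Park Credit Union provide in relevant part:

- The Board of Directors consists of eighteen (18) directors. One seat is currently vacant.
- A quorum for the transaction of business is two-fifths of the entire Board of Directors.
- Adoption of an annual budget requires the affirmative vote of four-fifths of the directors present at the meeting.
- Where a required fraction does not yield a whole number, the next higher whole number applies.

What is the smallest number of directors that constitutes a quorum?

2/5 of 18 = 7.20, rounded up to 8.

8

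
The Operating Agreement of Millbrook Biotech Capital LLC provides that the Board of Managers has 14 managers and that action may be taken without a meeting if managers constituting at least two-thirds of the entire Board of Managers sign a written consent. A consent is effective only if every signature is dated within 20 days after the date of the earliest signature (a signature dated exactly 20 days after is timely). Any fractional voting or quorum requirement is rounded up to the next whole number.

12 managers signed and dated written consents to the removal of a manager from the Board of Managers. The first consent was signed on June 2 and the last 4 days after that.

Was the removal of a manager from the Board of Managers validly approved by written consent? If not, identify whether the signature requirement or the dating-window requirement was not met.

Signatures required: at least two-thirds of 14 — 2/3 of 14 = 9.33, rounded up to 10, so 10 needed; 12 signed. Sufficient.
Dating window: the latest signature is 4 days after the earliest; the limit is 20 days. Within the window.

Effective — both the signature and dating-window requirements are satisfied.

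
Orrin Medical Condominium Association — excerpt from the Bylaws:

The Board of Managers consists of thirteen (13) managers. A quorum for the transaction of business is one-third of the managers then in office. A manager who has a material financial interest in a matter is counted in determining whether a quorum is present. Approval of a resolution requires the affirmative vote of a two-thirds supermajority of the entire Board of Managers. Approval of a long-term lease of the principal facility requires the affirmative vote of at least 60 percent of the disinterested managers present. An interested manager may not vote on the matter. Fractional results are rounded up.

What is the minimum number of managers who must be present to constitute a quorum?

5

1/3 of 13 = 4.33, rounded up to 5.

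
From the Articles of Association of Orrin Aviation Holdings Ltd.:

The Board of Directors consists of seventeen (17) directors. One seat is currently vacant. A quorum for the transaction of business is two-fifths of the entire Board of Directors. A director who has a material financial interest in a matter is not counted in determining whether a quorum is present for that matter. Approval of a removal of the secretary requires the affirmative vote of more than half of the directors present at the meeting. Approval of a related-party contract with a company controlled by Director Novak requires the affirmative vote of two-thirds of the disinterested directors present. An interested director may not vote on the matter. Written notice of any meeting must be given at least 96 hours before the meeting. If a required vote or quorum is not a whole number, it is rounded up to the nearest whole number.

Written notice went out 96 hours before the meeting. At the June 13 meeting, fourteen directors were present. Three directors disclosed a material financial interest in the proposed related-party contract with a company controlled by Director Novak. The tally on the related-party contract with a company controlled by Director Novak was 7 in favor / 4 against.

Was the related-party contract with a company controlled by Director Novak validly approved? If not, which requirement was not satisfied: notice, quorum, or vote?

Invalid — vote requirement not satisfied.

Notice: 96 hours given; 96 required (96 ≥ 96). Satisfied.
Quorum: 14 present, but the 3 interested directors do not count, leaving 11. Quorum is 7. Satisfied.
Vote: the related-party contract with a company controlled by Director Novak requires two-thirds of the disinterested directors present (14 − 3 = 11). 2/3 of 11 = 7.33, rounded up to 8, so 8 affirmative votes are needed; 7 voted in favor. Not satisfied.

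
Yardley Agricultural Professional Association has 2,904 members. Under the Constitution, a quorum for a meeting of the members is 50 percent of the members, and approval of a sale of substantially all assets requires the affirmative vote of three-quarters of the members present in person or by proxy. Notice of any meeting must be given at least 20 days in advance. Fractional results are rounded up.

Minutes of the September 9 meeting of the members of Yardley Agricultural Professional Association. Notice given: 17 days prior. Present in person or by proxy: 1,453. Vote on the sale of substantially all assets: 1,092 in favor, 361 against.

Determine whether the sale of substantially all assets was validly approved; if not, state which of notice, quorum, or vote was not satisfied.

Invalid — notice requirement not satisfied.

Notice: 17 days given; 20 required. Not satisfied.
Quorum: 50% of 2,904 = 1,452; 1,453 present. Satisfied.
Vote: requires three-fourths of those present (1,453); 3/4 of 1453 = 1089.75, rounded up to 1090, so 1,090 needed; 1,092 in favor. Satisfied.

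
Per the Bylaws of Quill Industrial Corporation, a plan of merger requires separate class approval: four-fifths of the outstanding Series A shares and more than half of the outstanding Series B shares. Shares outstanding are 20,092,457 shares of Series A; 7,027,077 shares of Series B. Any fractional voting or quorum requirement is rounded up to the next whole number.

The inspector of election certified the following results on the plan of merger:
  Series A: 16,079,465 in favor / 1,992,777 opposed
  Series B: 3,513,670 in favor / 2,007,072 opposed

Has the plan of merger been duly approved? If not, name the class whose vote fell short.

Series A: 4/5 of 20092457 = 16073965.60, rounded up to 16073966; 16,073,966 required, 16,079,465 in favor — approved.
Series B: a majority of 7027077 is 3513539; 3,513,539 required, 3,513,670 in favor — approved.

Approved — every class gave the required vote.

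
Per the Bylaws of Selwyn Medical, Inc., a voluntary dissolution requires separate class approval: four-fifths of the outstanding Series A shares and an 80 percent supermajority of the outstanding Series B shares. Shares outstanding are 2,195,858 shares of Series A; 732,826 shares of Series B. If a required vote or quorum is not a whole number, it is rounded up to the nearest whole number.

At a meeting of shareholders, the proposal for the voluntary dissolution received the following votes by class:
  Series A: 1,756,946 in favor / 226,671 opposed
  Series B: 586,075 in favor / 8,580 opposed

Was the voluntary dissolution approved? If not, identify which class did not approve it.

Series A: 4/5 of 2195858 = 1756686.40, rounded up to 1756687; 1,756,687 required, 1,756,946 in favor — approved.
Series B: 4/5 of 732826 = 586260.80, rounded up to 586261; 586,261 required, 586,075 in favor — not approved.

Not approved — the Series B shares did not give the required vote.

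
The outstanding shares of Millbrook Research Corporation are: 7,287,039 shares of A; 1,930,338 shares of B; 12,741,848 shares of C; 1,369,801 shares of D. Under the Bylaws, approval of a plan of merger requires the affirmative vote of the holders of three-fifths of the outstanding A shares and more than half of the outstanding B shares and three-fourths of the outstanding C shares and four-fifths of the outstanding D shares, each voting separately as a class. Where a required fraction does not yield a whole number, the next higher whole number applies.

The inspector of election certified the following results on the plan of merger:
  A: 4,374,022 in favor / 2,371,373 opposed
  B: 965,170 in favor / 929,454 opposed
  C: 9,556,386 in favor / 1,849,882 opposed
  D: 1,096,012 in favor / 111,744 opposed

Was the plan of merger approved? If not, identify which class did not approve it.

Approved — every class gave the required vote.

A: 3/5 of 7287039 = 4372223.40, rounded up to 4372224; 4,372,224 required, 4,374,022 in favor — approved.
B: a majority of 1930338 is 965170; 965,170 required, 965,170 in favor — approved.
C: 3/4 of 12741848 = 9556386; 9,556,386 required, 9,556,386 in favor — approved.
D: 4/5 of 1369801 = 1095840.80, rounded up to 1095841; 1,095,841 required, 1,096,012 in favor — approved.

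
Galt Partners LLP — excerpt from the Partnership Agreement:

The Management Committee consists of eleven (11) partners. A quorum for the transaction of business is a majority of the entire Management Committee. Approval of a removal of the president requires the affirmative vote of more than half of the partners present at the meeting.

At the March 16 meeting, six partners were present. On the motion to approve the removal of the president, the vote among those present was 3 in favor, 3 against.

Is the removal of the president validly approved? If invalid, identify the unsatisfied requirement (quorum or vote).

Quorum: 6 present; quorum is 6. Satisfied.
Vote: the removal of the president requires a majority of the partners present (6). A majority of 6 is 4, so 4 affirmative votes are needed; 3 voted in favor. Not satisfied.

Invalid — vote requirement not satisfied.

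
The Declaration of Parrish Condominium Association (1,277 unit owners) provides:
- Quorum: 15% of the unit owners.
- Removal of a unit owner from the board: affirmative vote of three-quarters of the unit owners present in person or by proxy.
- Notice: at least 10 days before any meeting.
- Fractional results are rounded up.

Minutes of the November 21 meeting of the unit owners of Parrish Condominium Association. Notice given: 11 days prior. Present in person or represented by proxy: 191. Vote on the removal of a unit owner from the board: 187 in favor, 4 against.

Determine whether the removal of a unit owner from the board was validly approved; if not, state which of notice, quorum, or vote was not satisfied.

Notice: 11 days given; 10 required. Satisfied.
Quorum: 15% of 1,277 = 191.55, rounded up to 192; 191 present. Not satisfied.
Vote: requires three-fourths of those present (191); 3/4 of 191 = 143.25, rounded up to 144, so 144 needed; 187 in favor. Satisfied.

Invalid — quorum requirement not satisfied.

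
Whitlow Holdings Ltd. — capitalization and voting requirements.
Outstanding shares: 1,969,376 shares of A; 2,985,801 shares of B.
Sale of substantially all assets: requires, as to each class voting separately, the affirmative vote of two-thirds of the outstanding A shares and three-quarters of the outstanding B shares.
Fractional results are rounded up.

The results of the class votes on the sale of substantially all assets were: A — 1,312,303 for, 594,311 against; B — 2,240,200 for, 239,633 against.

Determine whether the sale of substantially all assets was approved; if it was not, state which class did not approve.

A: 2/3 of 1969376 = 1312917.33, rounded up to 1312918; 1,312,918 required, 1,312,303 in favor — not approved.
B: 3/4 of 2985801 = 2239350.75, rounded up to 2239351; 2,239,351 required, 2,240,200 in favor — approved.

Not approved — the A shares did not give the required vote.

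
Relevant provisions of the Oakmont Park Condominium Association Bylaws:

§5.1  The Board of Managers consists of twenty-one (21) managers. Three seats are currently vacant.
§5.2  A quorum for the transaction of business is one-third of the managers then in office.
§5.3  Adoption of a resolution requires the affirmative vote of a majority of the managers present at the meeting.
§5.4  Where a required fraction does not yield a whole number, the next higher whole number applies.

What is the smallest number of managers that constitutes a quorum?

6

1/3 of 18 = 6.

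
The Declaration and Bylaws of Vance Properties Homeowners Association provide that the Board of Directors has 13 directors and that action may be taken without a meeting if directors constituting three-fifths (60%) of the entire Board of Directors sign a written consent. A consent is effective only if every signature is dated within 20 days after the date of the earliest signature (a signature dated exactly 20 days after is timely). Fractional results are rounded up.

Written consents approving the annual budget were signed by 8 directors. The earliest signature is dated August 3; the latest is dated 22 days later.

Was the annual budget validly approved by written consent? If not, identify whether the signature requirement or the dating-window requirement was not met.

Signatures required: three-fifths (60%) of 13 — 3/5 of 13 = 7.80, rounded up to 8, so 8 needed; 8 signed. Sufficient.
Dating window: the latest signature is 22 days after the earliest; the limit is 20 days. Outside the window.

Not effective — dating-window requirement not satisfied.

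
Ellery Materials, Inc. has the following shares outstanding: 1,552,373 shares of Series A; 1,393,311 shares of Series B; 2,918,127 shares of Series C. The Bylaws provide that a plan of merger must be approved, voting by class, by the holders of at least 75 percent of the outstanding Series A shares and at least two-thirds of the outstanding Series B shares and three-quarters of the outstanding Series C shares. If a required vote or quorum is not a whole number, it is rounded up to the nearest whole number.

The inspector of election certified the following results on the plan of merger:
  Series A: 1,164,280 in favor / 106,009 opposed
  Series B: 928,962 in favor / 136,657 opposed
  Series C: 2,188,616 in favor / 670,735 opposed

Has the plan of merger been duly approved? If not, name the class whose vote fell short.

Series A: 3/4 of 1552373 = 1164279.75, rounded up to 1164280; 1,164,280 required, 1,164,280 in favor — approved.
Series B: 2/3 of 1393311 = 928874; 928,874 required, 928,962 in favor — approved.
Series C: 3/4 of 2918127 = 2188595.25, rounded up to 2188596; 2,188,596 required, 2,188,616 in favor — approved.

Approved — every class gave the required vote.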